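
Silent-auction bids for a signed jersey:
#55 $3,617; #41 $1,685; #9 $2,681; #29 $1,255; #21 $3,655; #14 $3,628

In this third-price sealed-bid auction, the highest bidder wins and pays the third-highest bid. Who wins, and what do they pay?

#21 pays $3,617

Bids ranked: 3,655 (#21) > 3,628 (#14) > 3,617 (#55) > 2,681 (#9) > 1,685 (#41) > 1,255 (#29)
#21 wins; payment is bid #3 in the ranking = $3,617.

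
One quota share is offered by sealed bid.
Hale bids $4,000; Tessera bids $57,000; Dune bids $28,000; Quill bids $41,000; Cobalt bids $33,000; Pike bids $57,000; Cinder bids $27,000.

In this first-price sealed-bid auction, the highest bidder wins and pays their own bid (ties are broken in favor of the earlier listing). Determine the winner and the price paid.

Tessera pays $57,000

Bids ranked: 57,000 (Tessera) > 57,000 (Pike) > 41,000 (Quill) > 33,000 (Cobalt) > 28,000 (Dune) > 27,000 (Cinder) > …
Tie at $57,000 → Tessera wins by tie-break.
First-price: Tessera pays what they bid, $57,000.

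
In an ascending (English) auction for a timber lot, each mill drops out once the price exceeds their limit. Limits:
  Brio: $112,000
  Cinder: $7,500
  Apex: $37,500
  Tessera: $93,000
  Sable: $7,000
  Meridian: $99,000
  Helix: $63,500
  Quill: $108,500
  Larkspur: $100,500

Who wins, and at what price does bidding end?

Limits in order: 112,000 (Brio) > 108,500 (Quill) > 100,500 (Larkspur) > 99,000 (Meridian) > 93,000 (Tessera) > 63,500 (Helix) > …
Bidding ends when Quill exits at $108,500; Brio takes it.

Brio wins at $108,500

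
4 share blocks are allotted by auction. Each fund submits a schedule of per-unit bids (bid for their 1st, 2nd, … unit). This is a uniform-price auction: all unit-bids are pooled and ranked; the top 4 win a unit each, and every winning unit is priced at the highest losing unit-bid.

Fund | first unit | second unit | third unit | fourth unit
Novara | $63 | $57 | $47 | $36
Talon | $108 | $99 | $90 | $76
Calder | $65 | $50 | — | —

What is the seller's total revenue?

All unit-bids, highest first — top 4: 108 (Talon-1), 99 (Talon-2), 90 (Talon-3), 76 (Talon-4)
Highest rejected unit-bid = $65.
Allocation: Talon 4. Every unit priced at $65.
Revenue = 4 × 65 = $260.

Total revenue: $260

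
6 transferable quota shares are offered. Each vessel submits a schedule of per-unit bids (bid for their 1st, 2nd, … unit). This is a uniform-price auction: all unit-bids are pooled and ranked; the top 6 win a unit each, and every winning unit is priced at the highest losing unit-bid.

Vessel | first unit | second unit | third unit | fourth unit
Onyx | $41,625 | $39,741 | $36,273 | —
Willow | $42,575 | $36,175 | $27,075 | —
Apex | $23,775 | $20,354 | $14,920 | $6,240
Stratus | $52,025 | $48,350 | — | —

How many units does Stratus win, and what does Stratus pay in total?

Pooled unit-bids ranked (top 6): 52,025 (Stratus-1), 48,350 (Stratus-2), 42,575 (Willow-1), 41,625 (Onyx-1), 39,741 (Onyx-2), 36,273 (Onyx-3)
The (k+1)-th unit-bid is $36,175.
Stratus wins 2 unit(s) at $36,175 each.

Stratus: 2 units, pays $72,350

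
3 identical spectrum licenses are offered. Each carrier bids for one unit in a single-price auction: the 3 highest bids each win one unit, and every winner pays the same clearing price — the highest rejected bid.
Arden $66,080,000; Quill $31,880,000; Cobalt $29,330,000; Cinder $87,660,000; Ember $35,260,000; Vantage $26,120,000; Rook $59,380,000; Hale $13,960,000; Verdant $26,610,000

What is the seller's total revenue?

Ordering the bids: 87,660,000 (Cinder), 66,080,000 (Arden), 59,380,000 (Rook), 35,260,000 (Ember), 31,880,000 (Quill), …
The 3 highest are Cinder, Arden, Rook.
Highest unsuccessful bid: $35,260,000 → clearing price.
Total revenue = 3 × $35,260,000 = $105,780,000.

Total revenue: $105,780,000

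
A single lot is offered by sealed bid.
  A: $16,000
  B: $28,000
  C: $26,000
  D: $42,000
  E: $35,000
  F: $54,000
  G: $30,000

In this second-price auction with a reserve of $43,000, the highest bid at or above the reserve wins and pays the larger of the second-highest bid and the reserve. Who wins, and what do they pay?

F pays $43,000

Sorting bids: 54,000 (F) > 42,000 (D) > 35,000 (E) > 30,000 (G) > 28,000 (B) > 26,000 (C) > …
Highest eligible bid: F at $54,000.
max(second-highest $42,000, reserve $43,000) = $43,000.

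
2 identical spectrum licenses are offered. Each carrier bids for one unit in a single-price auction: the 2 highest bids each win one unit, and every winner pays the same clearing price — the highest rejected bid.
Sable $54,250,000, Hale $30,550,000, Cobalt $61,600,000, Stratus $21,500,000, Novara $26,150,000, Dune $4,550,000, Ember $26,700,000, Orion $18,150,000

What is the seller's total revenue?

Sorting: 61,600,000 (Cobalt), 54,250,000 (Sable), 30,550,000 (Hale), 26,700,000 (Ember), …
The 2 highest are Cobalt, Sable.
First losing bid is Hale's $30,550,000, which sets the uniform price.
Total revenue = 2 × $30,550,000 = $61,100,000.

Total revenue: $61,100,000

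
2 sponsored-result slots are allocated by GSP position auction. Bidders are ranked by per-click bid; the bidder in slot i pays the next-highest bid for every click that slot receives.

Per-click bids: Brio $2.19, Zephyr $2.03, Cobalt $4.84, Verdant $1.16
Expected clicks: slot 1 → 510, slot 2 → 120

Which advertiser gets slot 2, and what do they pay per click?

Per-click bids in order: $4.84 (Cobalt) > $2.19 (Brio) > $2.03 (Zephyr) > …
Slot 2 goes to the second-ranked bidder, Brio, who pays the next bid down: $2.03/click.

Brio; $2.03 per click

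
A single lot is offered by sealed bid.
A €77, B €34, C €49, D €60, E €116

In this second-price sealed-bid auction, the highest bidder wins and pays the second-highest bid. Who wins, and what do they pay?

Rule: the highest bidder wins and pays the second-highest bid.
Bids in order: 116 (E) > 77 (A) > 60 (D) > 49 (C) > 34 (B)
Second-price: E pays A's bid of €77.

E pays €77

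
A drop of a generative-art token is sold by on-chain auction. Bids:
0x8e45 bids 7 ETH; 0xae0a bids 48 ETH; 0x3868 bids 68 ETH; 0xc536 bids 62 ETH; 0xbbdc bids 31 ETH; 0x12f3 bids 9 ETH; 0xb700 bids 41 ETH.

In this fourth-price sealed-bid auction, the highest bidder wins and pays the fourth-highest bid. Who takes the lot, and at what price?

0x3868 pays 41 ETH

Sorting bids: 68 (0x3868) > 62 (0xc536) > 48 (0xae0a) > 41 (0xb700) > 31 (0xbbdc) > 9 (0x12f3) > …
0x3868 is highest; pays the fourth-highest bid, 41 ETH.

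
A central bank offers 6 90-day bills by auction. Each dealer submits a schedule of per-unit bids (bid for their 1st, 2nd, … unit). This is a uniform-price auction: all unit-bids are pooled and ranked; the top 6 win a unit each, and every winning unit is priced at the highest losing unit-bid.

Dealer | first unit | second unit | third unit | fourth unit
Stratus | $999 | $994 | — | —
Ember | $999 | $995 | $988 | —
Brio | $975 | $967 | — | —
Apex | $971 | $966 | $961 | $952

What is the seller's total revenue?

Pooled unit-bids ranked (top 6): 999 (Stratus-1), 999 (Ember-1), 995 (Ember-2), 994 (Stratus-2), 988 (Ember-3), 975 (Brio-1)
First bid not allocated: $971.
Allocation: Brio 1, Ember 3, Stratus 2. Every unit priced at $971.
Revenue = 6 × 971 = $5,826.

Total revenue: $5,826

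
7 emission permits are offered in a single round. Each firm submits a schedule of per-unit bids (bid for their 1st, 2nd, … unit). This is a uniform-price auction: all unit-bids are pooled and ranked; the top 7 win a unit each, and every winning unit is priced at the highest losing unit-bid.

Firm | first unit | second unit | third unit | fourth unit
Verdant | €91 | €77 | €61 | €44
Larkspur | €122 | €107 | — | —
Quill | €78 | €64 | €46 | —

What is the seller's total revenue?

Merging the schedules and taking the best 7: 122 (Larkspur-1), 107 (Larkspur-2), 91 (Verdant-1), 78 (Quill-1), 77 (Verdant-2), 64 (Quill-2), 61 (Verdant-3)
First bid not allocated: €46.
Allocation: Larkspur 2, Quill 2, Verdant 3. Every unit priced at €46.
Revenue = 7 × 46 = €322.

Total revenue: €322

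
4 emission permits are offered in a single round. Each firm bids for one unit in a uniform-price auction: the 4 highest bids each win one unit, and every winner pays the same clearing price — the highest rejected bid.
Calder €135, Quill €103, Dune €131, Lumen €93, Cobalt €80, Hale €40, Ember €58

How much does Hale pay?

Sorting: 135 (Calder), 131 (Dune), 103 (Quill), 93 (Lumen), 80 (Cobalt), 58 (Ember), …
Winners (4 units): Calder, Dune, Quill, Lumen.
Clearing price = highest rejected bid = €80.
Hale does not win → pays €0.

Hale pays €0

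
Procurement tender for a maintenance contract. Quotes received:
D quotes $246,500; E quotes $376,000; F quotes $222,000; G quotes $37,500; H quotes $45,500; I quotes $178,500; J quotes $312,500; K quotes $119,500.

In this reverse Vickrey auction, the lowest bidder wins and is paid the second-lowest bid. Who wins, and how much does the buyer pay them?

G is paid $45,500

Sorting bids: 37,500 (G) < 45,500 (H) < 119,500 (K) < 178,500 (I) < 222,000 (F) < 246,500 (D) < …
G is lowest; is paid the second-lowest bid, $45,500.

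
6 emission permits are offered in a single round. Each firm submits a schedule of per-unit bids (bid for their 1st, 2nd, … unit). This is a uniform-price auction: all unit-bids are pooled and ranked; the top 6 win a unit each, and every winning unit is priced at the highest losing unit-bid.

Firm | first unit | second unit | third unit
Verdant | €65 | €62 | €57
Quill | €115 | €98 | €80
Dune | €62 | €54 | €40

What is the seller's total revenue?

Total revenue: €342

All unit-bids, highest first — top 6: 115 (Quill-1), 98 (Quill-2), 80 (Quill-3), 65 (Verdant-1), 62 (Verdant-2), 62 (Dune-1)
Highest rejected unit-bid = €57.
Allocation: Dune 1, Quill 3, Verdant 2. Every unit priced at €57.
Revenue = 6 × 57 = €342.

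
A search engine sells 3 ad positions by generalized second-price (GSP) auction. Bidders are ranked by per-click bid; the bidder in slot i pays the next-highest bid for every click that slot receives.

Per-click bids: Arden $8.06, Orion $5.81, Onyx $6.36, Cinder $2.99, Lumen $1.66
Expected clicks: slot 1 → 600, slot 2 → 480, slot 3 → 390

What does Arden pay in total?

Sorting advertisers: $8.06 (Arden) > $6.36 (Onyx) > $5.81 (Orion) > $2.99 (Cinder) > …
Arden holds slot 1 → pays next bid $6.36 × 600 clicks = $3816.00.

Arden pays $3816.00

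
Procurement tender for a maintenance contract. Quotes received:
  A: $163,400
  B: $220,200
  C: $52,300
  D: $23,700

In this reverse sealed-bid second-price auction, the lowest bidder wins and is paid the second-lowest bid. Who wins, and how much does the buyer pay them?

Rule: the lowest bidder wins and is paid the second-lowest bid.
Sorting bids: 23,700 (D) < 52,300 (C) < 163,400 (A) < 220,200 (B)
D wins with the lowest bid; price is set by the runner-up at $52,300.

D is paid $52,300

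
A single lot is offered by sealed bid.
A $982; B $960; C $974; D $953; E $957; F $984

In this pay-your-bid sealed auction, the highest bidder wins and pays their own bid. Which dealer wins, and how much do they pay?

Sorting bids: 984 (F) > 982 (A) > 974 (C) > 960 (B) > 957 (E) > 953 (D)
F is highest → pays own bid, $984.

F pays $984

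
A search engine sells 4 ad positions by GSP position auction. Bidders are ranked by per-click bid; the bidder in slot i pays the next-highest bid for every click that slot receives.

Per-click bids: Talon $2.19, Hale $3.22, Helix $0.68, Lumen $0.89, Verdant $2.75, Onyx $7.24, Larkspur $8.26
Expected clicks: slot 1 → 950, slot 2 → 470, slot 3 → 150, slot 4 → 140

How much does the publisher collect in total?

Total revenue: $9110.50

Sorting advertisers: $8.26 (Larkspur) > $7.24 (Onyx) > $3.22 (Hale) > $2.75 (Verdant) > $2.19 (Talon) > …
Slot 1: Larkspur pays $7.24 × 950 = $6878.00
Slot 2: Onyx pays $3.22 × 470 = $1513.40
Slot 3: Hale pays $2.75 × 150 = $412.50
Slot 4: Verdant pays $2.19 × 140 = $306.60
Total = $9110.50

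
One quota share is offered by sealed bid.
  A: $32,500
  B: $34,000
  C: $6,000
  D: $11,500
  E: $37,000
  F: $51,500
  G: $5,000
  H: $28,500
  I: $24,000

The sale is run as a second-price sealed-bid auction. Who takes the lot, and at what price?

Rule: the highest bidder wins and pays the second-highest bid.
Bids ranked: 51,500 (F) > 37,000 (E) > 34,000 (B) > 32,500 (A) > 28,500 (H) > 24,000 (I) > …
F wins with the highest bid; price is set by the runner-up at $37,000.

F pays $37,000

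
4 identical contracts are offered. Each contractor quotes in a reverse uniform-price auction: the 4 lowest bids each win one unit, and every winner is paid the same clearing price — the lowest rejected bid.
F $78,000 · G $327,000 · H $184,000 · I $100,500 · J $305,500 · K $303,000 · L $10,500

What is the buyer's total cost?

Total cost: $1,212,000

Bids ranked low→high: 10,500 (L), 78,000 (F), 100,500 (I), 184,000 (H), 303,000 (K), 305,500 (J), …
The 4 lowest are L, F, I, H.
Lowest unsuccessful bid: $303,000 → clearing price.
Total cost = 4 × $303,000 = $1,212,000.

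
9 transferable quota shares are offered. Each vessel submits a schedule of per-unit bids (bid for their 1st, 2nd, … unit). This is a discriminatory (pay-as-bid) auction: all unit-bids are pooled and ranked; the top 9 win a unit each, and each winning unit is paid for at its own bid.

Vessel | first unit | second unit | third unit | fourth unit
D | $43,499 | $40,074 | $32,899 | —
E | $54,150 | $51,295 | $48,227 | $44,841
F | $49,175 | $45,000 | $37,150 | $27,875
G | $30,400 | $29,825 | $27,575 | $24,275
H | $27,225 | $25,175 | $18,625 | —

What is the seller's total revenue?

Total revenue: $413,411

All unit-bids, highest first — top 9: 54,150 (E-1), 51,295 (E-2), 49,175 (F-1), 48,227 (E-3), 45,000 (F-2), 44,841 (E-4), 43,499 (D-1), 40,074 (D-2), 37,150 (F-3)
Next rejected bid: $32,899 (not a price — pay-as-bid).
Each winning unit pays its own bid.
Revenue = 54,150 + 51,295 + 49,175 + 48,227 + 45,000 + 44,841 + 43,499 + 40,074 + 37,150 = $413,411.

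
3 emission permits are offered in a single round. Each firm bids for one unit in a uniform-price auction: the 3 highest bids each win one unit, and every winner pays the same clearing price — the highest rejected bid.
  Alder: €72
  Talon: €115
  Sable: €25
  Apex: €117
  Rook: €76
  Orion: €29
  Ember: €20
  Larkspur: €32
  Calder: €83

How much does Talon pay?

Talon pays €76

Ordering the bids: 117 (Apex), 115 (Talon), 83 (Calder), 76 (Rook), 72 (Alder), …
Top 3: Apex, Talon, Calder.
Clearing price = highest rejected bid = €76.
Talon wins → pays €76.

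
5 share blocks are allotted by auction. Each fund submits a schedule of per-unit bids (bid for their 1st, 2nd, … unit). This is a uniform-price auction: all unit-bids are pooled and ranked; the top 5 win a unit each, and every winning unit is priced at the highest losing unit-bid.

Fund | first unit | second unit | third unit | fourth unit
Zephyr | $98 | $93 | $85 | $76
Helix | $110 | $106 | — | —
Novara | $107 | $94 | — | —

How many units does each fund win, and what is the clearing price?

Merging the schedules and taking the best 5: 110 (Helix-1), 107 (Novara-1), 106 (Helix-2), 98 (Zephyr-1), 94 (Novara-2)
Highest rejected unit-bid = $93.
Allocation: Helix 2, Novara 2, Zephyr 1.

Helix 2, Novara 2, Zephyr 1; clearing price $93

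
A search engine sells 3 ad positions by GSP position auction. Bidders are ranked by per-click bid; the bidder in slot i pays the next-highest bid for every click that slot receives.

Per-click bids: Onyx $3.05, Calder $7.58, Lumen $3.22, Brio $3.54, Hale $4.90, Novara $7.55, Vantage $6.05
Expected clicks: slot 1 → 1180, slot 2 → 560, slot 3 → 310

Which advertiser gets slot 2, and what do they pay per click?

Novara; $6.05 per click

Sorting advertisers: $7.58 (Calder) > $7.55 (Novara) > $6.05 (Vantage) > $4.90 (Hale) > …
Slot 2 goes to the second-ranked bidder, Novara, who pays the next bid down: $6.05/click.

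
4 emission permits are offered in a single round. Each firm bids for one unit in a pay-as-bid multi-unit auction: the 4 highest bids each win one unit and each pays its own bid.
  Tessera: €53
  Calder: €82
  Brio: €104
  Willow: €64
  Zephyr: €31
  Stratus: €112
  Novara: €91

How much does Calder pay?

Bids ranked high→low: 112 (Stratus), 104 (Brio), 91 (Novara), 82 (Calder), 64 (Willow), 53 (Tessera), …
Winners (4 units): Stratus, Brio, Novara, Calder.
Calder wins → own bid €82.

Calder pays €82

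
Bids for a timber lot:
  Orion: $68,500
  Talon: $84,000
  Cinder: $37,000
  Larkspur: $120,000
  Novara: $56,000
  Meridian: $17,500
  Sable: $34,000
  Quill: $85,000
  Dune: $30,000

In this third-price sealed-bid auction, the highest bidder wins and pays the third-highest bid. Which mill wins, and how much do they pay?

Larkspur pays $84,000

Rule: the highest bidder wins and pays the third-highest bid.
Bids in order: 120,000 (Larkspur) > 85,000 (Quill) > 84,000 (Talon) > 68,500 (Orion) > 56,000 (Novara) > 37,000 (Cinder) > …
Larkspur wins; payment is bid #3 in the ranking = $84,000.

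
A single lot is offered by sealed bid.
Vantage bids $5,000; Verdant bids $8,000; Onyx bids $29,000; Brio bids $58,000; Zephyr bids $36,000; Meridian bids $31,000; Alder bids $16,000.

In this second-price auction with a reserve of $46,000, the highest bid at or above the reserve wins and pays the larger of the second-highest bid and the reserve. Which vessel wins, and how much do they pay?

Brio pays $46,000

Second-price auction with a reserve of $46,000: the highest bid at or above the reserve wins and pays the larger of the second-highest bid and the reserve.
Bids ranked: 58,000 (Brio) > 36,000 (Zephyr) > 31,000 (Meridian) > 29,000 (Onyx) > 16,000 (Alder) > 8,000 (Verdant) > …
Brio has the top bid at or above the reserve ($58,000).
Second-highest bid $36,000 is below the reserve $46,000, so the reserve binds → payment $46,000.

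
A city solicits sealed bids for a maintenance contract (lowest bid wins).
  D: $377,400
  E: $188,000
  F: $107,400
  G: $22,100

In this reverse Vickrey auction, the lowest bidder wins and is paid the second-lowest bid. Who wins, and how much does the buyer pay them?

Sorting bids: 22,100 (G) < 107,400 (F) < 188,000 (E) < 377,400 (D)
Second-price: G is paid F's bid of $107,400.

G is paid $107,400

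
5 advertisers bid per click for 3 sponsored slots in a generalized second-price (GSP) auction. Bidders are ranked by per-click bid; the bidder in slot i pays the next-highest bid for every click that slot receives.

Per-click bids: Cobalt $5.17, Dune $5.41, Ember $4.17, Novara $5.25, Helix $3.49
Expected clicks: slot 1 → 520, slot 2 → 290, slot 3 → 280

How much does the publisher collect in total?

Total revenue: $5396.90

Sorting advertisers: $5.41 (Dune) > $5.25 (Novara) > $5.17 (Cobalt) > $4.17 (Ember) > …
Slot 1: Dune pays $5.25 × 520 = $2730.00
Slot 2: Novara pays $5.17 × 290 = $1499.30
Slot 3: Cobalt pays $4.17 × 280 = $1167.60
Total = $5396.90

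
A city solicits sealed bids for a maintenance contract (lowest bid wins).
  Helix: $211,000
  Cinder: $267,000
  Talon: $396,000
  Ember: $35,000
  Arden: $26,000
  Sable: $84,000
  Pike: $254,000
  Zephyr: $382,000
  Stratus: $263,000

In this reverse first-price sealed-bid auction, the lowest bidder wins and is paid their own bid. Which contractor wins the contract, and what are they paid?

Sorting bids: 26,000 (Arden) < 35,000 (Ember) < 84,000 (Sable) < 211,000 (Helix) < 254,000 (Pike) < 263,000 (Stratus) < …
First-price: Arden is paid what they bid, $26,000.

Arden is paid $26,000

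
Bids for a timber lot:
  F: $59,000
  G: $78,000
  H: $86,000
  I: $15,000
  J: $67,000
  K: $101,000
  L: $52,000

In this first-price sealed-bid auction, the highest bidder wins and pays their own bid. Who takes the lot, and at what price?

K pays $101,000

Bids in order: 101,000 (K) > 86,000 (H) > 78,000 (G) > 67,000 (J) > 59,000 (F) > 52,000 (L) > …
K is highest → pays own bid, $101,000.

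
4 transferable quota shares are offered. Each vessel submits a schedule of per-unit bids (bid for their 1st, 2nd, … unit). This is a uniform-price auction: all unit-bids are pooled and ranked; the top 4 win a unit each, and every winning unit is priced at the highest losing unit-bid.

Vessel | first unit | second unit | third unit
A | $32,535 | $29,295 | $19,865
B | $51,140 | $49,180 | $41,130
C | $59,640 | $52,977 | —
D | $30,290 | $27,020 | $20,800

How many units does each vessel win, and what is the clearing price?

Merging the schedules and taking the best 4: 59,640 (C-1), 52,977 (C-2), 51,140 (B-1), 49,180 (B-2)
First bid not allocated: $41,130.
Allocation: B 2, C 2.

B 2, C 2; clearing price $41,130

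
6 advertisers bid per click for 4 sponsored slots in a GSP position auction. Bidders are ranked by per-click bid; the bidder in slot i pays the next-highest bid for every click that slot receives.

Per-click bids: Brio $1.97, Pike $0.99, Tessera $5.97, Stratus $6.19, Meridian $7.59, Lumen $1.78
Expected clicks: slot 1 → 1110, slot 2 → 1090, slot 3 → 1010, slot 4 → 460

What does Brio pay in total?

Per-click bids in order: $7.59 (Meridian) > $6.19 (Stratus) > $5.97 (Tessera) > $1.97 (Brio) > $1.78 (Lumen) > …
Brio holds slot 4 → pays next bid $1.78 × 460 clicks = $818.80.

Brio pays $818.80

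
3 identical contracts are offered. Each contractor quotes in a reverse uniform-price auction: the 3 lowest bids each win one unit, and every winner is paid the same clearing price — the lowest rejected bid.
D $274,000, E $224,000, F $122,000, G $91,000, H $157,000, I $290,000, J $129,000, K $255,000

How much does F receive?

Sorting: 91,000 (G), 122,000 (F), 129,000 (J), 157,000 (H), 224,000 (E), …
Winners (3 units): G, F, J.
Lowest unsuccessful bid: $157,000 → clearing price.
F wins → is paid $157,000.

F is paid $157,000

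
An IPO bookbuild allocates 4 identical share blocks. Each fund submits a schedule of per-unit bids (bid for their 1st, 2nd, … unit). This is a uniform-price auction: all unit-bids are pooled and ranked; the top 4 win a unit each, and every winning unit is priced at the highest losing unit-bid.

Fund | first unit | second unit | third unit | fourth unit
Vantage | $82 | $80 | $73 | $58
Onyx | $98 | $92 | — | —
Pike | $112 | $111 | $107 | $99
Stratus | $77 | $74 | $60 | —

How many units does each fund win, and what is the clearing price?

Pike 4; clearing price $98

All unit-bids, highest first — top 4: 112 (Pike-1), 111 (Pike-2), 107 (Pike-3), 99 (Pike-4)
First bid not allocated: $98.
Allocation: Pike 4.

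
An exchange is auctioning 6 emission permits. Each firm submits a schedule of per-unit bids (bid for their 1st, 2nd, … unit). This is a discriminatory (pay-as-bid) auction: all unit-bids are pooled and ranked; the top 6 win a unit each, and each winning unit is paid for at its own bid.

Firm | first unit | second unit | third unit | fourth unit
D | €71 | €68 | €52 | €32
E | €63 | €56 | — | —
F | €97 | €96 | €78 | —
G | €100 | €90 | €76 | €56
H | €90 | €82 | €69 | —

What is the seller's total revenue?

All unit-bids, highest first — top 6: 100 (G-1), 97 (F-1), 96 (F-2), 90 (G-2), 90 (H-1), 82 (H-2)
Next rejected bid: €78 (not a price — pay-as-bid).
Each winning unit pays its own bid.
Revenue = 100 + 97 + 96 + 90 + 90 + 82 = €555.

Total revenue: €555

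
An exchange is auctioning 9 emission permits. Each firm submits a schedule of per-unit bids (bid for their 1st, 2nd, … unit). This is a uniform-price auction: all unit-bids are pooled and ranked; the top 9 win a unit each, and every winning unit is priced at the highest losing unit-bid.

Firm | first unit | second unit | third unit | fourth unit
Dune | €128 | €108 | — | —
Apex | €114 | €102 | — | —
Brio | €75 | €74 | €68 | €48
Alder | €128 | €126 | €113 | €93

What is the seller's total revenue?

Total revenue: €666

All unit-bids, highest first — top 9: 128 (Dune-1), 128 (Alder-1), 126 (Alder-2), 114 (Apex-1), 113 (Alder-3), 108 (Dune-2), 102 (Apex-2), 93 (Alder-4), 75 (Brio-1)
First bid not allocated: €74.
Allocation: Alder 4, Apex 2, Brio 1, Dune 2. Every unit priced at €74.
Revenue = 9 × 74 = €666.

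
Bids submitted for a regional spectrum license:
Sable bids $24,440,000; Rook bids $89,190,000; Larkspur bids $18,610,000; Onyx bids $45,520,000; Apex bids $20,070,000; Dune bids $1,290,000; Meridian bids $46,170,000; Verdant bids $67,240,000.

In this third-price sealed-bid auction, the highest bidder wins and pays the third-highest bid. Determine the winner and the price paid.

Rook pays $46,170,000

Sorting bids: 89,190,000 (Rook) > 67,240,000 (Verdant) > 46,170,000 (Meridian) > 45,520,000 (Onyx) > 24,440,000 (Sable) > 20,070,000 (Apex) > …
Rook is highest; pays the third-highest bid, $46,170,000.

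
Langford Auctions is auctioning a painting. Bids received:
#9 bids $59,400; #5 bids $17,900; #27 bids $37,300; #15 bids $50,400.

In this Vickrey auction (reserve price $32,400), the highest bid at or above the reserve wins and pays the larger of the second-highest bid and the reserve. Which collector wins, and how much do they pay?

#9 pays $50,400

Rule: the highest bid at or above the reserve wins and pays the larger of the second-highest bid and the reserve.
Sorting bids: 59,400 (#9) > 50,400 (#15) > 37,300 (#27) > 17,900 (#5)
Highest eligible bid: #9 at $59,400.
max(second-highest $50,400, reserve $32,400) = $50,400; the reserve does not bind.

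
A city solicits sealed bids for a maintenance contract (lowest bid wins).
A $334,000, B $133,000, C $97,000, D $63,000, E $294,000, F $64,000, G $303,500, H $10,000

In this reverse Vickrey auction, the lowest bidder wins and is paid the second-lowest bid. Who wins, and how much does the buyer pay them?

Rule: the lowest bidder wins and is paid the second-lowest bid.
Sorting bids: 10,000 (H) < 63,000 (D) < 64,000 (F) < 97,000 (C) < 133,000 (B) < 294,000 (E) < …
H is lowest; is paid the second-lowest bid, $63,000.

H is paid $63,000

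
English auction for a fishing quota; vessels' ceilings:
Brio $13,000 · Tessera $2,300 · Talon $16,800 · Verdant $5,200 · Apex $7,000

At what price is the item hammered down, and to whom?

Limits ranked: 16,800 (Talon) > 13,000 (Brio) > 7,000 (Apex) > 5,200 (Verdant) > 2,300 (Tessera)
Bidding ends when Brio exits at $13,000; Talon takes it.

Talon wins at $13,000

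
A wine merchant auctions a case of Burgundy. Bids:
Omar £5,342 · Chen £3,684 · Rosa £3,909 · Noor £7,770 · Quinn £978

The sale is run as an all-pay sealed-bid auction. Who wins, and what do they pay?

Noor pays £7,770

Bids ranked: 7,770 (Noor) > 5,342 (Omar) > 3,909 (Rosa) > 3,684 (Chen) > 978 (Quinn)
Noor wins with the top bid; all bids are sunk regardless.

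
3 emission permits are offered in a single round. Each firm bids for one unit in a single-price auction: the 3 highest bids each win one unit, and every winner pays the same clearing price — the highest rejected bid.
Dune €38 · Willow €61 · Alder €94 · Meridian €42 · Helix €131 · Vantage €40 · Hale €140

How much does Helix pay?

Helix pays €61

Sorting: 140 (Hale), 131 (Helix), 94 (Alder), 61 (Willow), 42 (Meridian), …
The 3 highest are Hale, Helix, Alder.
First losing bid is Willow's €61, which sets the uniform price.
Helix wins → pays €61.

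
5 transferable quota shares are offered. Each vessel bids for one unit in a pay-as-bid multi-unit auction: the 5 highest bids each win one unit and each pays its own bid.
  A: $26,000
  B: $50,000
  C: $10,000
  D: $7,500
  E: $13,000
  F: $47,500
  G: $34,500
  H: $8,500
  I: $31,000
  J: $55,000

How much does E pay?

E pays $0

Bids ranked high→low: 55,000 (J), 50,000 (B), 47,500 (F), 34,500 (G), 31,000 (I), 26,000 (A), 13,000 (E), …
The 5 highest are J, B, F, G, I.
E does not win → $0.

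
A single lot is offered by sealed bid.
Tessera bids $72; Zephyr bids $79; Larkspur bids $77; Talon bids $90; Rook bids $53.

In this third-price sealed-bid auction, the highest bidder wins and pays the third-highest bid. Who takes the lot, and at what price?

Third-price sealed-bid auction: the highest bidder wins and pays the third-highest bid.
Sorting bids: 90 (Talon) > 79 (Zephyr) > 77 (Larkspur) > 72 (Tessera) > 53 (Rook)
Talon is highest; pays the third-highest bid, $77.

Talon pays $77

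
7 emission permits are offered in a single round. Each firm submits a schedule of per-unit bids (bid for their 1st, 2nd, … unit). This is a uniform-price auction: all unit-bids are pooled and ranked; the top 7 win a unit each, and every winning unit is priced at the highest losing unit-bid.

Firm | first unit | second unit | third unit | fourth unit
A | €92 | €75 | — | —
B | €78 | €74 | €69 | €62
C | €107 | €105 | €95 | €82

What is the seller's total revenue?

Total revenue: €518

All unit-bids, highest first — top 7: 107 (C-1), 105 (C-2), 95 (C-3), 92 (A-1), 82 (C-4), 78 (B-1), 75 (A-2)
The (k+1)-th unit-bid is €74.
Allocation: A 2, B 1, C 4. Every unit priced at €74.
Revenue = 7 × 74 = €518.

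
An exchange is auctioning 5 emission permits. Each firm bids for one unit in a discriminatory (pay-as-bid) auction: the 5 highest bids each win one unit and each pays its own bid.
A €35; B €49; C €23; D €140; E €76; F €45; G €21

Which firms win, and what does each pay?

D €140, E €76, B €49, F €45, A €35

Sorting: 140 (D), 76 (E), 49 (B), 45 (F), 35 (A), 23 (C), 21 (G)
Winners (5 units): D, E, B, F, A.
Each winner pays its own bid: D €140, E €76, B €49, F €45, A €35.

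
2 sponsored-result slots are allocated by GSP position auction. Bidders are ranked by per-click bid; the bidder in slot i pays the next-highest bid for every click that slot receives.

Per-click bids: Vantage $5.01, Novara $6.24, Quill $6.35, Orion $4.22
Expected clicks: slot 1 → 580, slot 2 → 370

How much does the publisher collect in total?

Total revenue: $5472.90

Sorting advertisers: $6.35 (Quill) > $6.24 (Novara) > $5.01 (Vantage) > …
Slot 1: Quill pays $6.24 × 580 = $3619.20
Slot 2: Novara pays $5.01 × 370 = $1853.70
Total = $5472.90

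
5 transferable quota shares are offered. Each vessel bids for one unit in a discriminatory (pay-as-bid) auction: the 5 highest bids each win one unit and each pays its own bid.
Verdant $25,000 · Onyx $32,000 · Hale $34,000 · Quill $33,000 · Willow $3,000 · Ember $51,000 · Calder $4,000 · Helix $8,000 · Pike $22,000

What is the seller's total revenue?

Total revenue: $175,000

Sorting: 51,000 (Ember), 34,000 (Hale), 33,000 (Quill), 32,000 (Onyx), 25,000 (Verdant), 22,000 (Pike), 8,000 (Helix), …
The 5 highest are Ember, Hale, Quill, Onyx, Verdant.
Total revenue = 51,000 + 34,000 + 33,000 + 32,000 + 25,000 = $175,000.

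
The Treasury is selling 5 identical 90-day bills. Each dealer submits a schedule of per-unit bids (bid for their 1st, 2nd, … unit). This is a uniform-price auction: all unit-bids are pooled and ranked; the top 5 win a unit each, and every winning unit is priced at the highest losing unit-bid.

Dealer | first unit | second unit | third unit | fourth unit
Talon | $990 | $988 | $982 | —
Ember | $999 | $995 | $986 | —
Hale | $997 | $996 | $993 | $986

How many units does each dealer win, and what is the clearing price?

All unit-bids, highest first — top 5: 999 (Ember-1), 997 (Hale-1), 996 (Hale-2), 995 (Ember-2), 993 (Hale-3)
Highest rejected unit-bid = $990.
Allocation: Ember 2, Hale 3.

Ember 2, Hale 3; clearing price $990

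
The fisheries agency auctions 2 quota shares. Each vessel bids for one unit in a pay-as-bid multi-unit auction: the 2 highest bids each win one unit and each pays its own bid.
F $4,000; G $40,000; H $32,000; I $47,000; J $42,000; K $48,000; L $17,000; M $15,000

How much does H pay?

Bids ranked high→low: 48,000 (K), 47,000 (I), 42,000 (J), 40,000 (G), …
Winners (2 units): K, I.
H does not win → $0.

H pays $0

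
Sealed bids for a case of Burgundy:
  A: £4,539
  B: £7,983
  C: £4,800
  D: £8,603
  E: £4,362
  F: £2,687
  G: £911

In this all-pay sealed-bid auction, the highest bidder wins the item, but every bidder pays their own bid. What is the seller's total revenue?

Total revenue: £33,885

Sorting bids: 8,603 (D) > 7,983 (B) > 4,800 (C) > 4,539 (A) > 4,362 (E) > 2,687 (F) > …
D wins with the top bid; all bids are sunk regardless.
Every bidder forfeits their bid regardless of winning.
Revenue = 4,539 + 7,983 + 4,800 + 8,603 + 4,362 + 2,687 + 911 = £33,885.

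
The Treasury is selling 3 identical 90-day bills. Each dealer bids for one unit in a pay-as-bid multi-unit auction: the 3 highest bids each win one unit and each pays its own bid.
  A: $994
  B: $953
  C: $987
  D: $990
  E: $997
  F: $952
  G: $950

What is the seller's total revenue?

Sorting: 997 (E), 994 (A), 990 (D), 987 (C), 953 (B), …
Top 3: E, A, D.
Total revenue = 997 + 994 + 990 = $2,981.

Total revenue: $2,981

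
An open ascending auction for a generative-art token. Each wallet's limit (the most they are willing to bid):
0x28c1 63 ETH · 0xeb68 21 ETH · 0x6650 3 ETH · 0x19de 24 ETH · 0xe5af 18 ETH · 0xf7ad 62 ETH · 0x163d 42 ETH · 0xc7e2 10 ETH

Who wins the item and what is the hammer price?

0x28c1 wins at 62 ETH

Limits in order: 63 (0x28c1) > 62 (0xf7ad) > 42 (0x163d) > 24 (0x19de) > 21 (0xeb68) > 18 (0xe5af) > …
Once the price passes 62 ETH, only 0x28c1 is left; the hammer falls at 0xf7ad's limit of 62 ETH.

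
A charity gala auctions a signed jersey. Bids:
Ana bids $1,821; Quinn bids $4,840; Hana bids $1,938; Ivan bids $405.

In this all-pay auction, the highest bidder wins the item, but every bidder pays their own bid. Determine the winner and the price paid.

Sorting bids: 4,840 (Quinn) > 1,938 (Hana) > 1,821 (Ana) > 405 (Ivan)
Quinn is highest and takes the item; every bidder forfeits their bid.

Quinn pays $4,840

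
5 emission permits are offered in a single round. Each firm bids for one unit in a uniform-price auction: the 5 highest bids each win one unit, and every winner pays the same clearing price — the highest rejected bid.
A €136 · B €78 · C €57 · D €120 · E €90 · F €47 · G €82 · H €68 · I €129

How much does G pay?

G pays €78

Bids ranked high→low: 136 (A), 129 (I), 120 (D), 90 (E), 82 (G), 78 (B), 68 (H), …
The 5 highest are A, I, D, E, G.
First losing bid is B's €78, which sets the uniform price.
G wins → pays €78.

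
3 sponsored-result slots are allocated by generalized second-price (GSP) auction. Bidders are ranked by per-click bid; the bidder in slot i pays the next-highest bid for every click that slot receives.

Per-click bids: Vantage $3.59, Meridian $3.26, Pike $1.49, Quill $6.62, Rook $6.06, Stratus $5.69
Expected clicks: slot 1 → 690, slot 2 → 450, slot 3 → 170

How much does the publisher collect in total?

Sorting advertisers: $6.62 (Quill) > $6.06 (Rook) > $5.69 (Stratus) > $3.59 (Vantage) > …
Slot 1: Quill pays $6.06 × 690 = $4181.40
Slot 2: Rook pays $5.69 × 450 = $2560.50
Slot 3: Stratus pays $3.59 × 170 = $610.30
Total = $7352.20

Total revenue: $7352.20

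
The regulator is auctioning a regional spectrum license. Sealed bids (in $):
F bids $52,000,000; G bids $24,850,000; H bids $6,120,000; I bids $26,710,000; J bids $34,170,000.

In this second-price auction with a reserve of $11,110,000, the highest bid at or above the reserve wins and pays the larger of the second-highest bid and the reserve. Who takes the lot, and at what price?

F pays $34,170,000

Rule: the highest bid at or above the reserve wins and pays the larger of the second-highest bid and the reserve.
Sorting bids: 52,000,000 (F) > 34,170,000 (J) > 26,710,000 (I) > 24,850,000 (G) > 6,120,000 (H)
Highest eligible bid: F at $52,000,000.
Second-highest bid $34,170,000 exceeds the reserve $11,110,000 → payment $34,170,000.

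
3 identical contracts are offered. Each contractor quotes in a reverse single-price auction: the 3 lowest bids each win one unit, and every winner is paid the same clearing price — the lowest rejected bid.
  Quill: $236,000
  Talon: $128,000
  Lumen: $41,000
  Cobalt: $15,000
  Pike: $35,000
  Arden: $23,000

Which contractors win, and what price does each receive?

Cobalt, Arden, Pike; each is paid $41,000

Bids ranked low→high: 15,000 (Cobalt), 23,000 (Arden), 35,000 (Pike), 41,000 (Lumen), 128,000 (Talon), …
Lowest 3: Cobalt, Arden, Pike.
Lowest unsuccessful bid: $41,000 → clearing price.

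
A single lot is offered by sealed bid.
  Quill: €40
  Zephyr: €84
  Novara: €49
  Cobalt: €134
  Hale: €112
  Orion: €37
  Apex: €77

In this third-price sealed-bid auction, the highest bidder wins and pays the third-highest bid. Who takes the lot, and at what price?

Sorting bids: 134 (Cobalt) > 112 (Hale) > 84 (Zephyr) > 77 (Apex) > 49 (Novara) > 40 (Quill) > …
Cobalt is highest; pays the third-highest bid, €84.

Cobalt pays €84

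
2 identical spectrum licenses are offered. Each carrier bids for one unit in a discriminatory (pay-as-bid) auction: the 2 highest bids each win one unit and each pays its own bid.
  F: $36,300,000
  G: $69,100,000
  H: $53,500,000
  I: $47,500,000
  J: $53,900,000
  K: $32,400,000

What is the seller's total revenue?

Total revenue: $123,000,000

Bids ranked high→low: 69,100,000 (G), 53,900,000 (J), 53,500,000 (H), 47,500,000 (I), …
Top 2: G, J.
Total revenue = 69,100,000 + 53,900,000 = $123,000,000.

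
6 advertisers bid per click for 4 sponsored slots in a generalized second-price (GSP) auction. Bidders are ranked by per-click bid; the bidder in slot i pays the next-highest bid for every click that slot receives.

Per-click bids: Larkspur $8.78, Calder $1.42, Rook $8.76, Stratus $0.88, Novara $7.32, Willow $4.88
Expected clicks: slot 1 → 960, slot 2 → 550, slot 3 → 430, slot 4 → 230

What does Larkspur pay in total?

Per-click bids in order: $8.78 (Larkspur) > $8.76 (Rook) > $7.32 (Novara) > $4.88 (Willow) > $1.42 (Calder) > …
Larkspur holds slot 1 → pays next bid $8.76 × 960 clicks = $8409.60.

Larkspur pays $8409.60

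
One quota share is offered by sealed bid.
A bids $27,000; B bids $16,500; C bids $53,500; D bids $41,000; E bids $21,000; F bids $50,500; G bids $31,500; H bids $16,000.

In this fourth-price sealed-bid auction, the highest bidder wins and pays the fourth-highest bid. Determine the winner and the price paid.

C pays $31,500

Bids in order: 53,500 (C) > 50,500 (F) > 41,000 (D) > 31,500 (G) > 27,000 (A) > 21,000 (E) > …
C is highest; pays the fourth-highest bid, $31,500.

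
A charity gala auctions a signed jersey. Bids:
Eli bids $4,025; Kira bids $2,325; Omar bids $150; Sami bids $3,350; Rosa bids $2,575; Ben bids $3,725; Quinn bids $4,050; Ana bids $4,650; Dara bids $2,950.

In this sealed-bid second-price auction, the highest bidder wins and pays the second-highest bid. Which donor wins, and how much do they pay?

Bids in order: 4,650 (Ana) > 4,050 (Quinn) > 4,025 (Eli) > 3,725 (Ben) > 3,350 (Sami) > 2,950 (Dara) > …
Ana is highest; pays the second-highest bid, $4,050.

Ana pays $4,050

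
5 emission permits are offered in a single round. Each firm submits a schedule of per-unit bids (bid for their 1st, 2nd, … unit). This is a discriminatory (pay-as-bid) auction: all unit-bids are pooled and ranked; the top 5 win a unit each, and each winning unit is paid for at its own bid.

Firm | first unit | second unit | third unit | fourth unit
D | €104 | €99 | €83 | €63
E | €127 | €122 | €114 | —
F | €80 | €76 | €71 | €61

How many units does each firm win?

D 2, E 3

All unit-bids, highest first — top 5: 127 (E-1), 122 (E-2), 114 (E-3), 104 (D-1), 99 (D-2)
Next rejected bid: €83 (not a price — pay-as-bid).
Allocation: D 2, E 3.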